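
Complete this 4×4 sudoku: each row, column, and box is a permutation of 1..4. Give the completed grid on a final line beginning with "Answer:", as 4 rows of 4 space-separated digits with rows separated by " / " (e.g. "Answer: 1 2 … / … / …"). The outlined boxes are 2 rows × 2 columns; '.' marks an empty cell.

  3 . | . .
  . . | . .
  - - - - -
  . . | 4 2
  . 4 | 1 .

Step 1. [r2c1∈{1,2,4}] 4 has one home in col 1: r2c1 ⇒ r2c1=4.
Step 2. [r1c3∈{2}] r1c3's peers cover all but 2 ⇒ r1c3=2.
Step 3. [r1c2∈{1}] r1c2 is down to just 1 ⇒ r1c2=1.
Step 4. [r2c3∈{3}] nothing but 3 survives at r2c3 ⇒ r2c3=3.
Step 5. [r1c4∈{4}] only 4 remains possible at r1c4, so r1c4=4.
Step 6. [r4c4∈{3}] nothing but 3 survives at r4c4 ⇒ r4c4=3.
Step 7. [r2c4∈{1}] r2c4 is down to just 1, so r2c4=1.
Step 8. [r4c1∈{2}] r4c1 has the single candidate 2, so r4c1=2.
Step 9. [r2c2∈{2}] nothing but 2 survives at r2c2. So r2c2=2.
Step 10. [r3c1∈{1}] r3c1's peers cover all but 1, so r3c1=1.
Step 11. [r3c2∈{3}] nothing but 3 survives at r3c2. So r3c2=3.

Answer: 3 1 2 4 / 4 2 3 1 / 1 3 4 2 / 2 4 1 3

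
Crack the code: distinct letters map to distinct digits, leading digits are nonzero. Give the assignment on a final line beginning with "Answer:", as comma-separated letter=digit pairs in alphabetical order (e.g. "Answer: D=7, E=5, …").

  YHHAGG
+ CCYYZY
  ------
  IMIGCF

Step 1. [col 1: G + Y ≡ F (mod 10)] several values work for Y in column 1 (G + Y ≡ F (mod 10), carry-in 0); try Y=6. So Y=6.
Step 2. [col 1: G + Y ≡ F (mod 10)] no forcing yet in column 1 (carry-in 0); F=0 is free and consistent — try it. So F=0.
Step 3. [col 1: G + Y ≡ F (mod 10)] column 1 reads G+Y+carry(0)=F with Y=6, F=0; with digits 0,6 already taken and all letters distinct, the only value for G is 4. So G=4.
Step 4. [col 2: G + Z ≡ C (mod 10)] no forcing yet in column 2 (carry-in 1); Z=8 is free and consistent — try it ⇒ Z=8.
Step 5. [col 2: G + Z ≡ C (mod 10)] from column 2 (G=4, Z=8, carry-in 1, digits 0,4,6,8 already taken and all letters distinct): C must equal 3 ⇒ C=3.
Step 6. [col 3: A + Y ≡ G (mod 10)] in column 3 we have A+Y≡G with carry-in 1; given Y=6, G=4 and digits 0,3,4,6,8 already taken and all letters distinct, that pins A to 7, so A=7.
Step 7. [col 4: H + Y ≡ I (mod 10)] H=2 is one option consistent with column 4 (H + Y ≡ I (mod 10), carry-in 1) — take it, so H=2.
Step 8. [col 4: H + Y ≡ I (mod 10)] in column 4 we have H+Y≡I with carry-in 1; given H=2, Y=6 and digits 0,2,3,4,6,7,8 already taken and all letters distinct, that pins I to 9. So I=9.
Step 9. [col 5: H + C ≡ M (mod 10)] in column 5 we have H+C≡M with carry-in 0; given H=2, C=3 and digits 0,2,3,4,6,7,8,9 already taken and all letters distinct, that pins M to 5. So M=5.

Answer: A=7, C=3, F=0, G=4, H=2, I=9, M=5, Y=6, Z=8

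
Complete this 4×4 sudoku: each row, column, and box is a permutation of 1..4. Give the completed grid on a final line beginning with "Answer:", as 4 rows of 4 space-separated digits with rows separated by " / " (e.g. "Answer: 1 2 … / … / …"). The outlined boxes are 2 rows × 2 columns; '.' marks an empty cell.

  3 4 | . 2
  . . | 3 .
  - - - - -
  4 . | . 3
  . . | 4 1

Step 1. [r4c1∈{2}] r4c1's peers cover all but 2. So r4c1=2.
Step 2. [r3c2∈{1}] r3c2 is down to just 1, so r3c2=1.
Step 3. [r2c1∈{1}] r2c1 has the single candidate 1, so r2c1=1.
Step 4. [r3c3∈{2}] r3c3's peers cover all but 2. So r3c3=2.
Step 5. [r4c2∈{3}] nothing but 3 survives at r4c2. So r4c2=3.
Step 6. [r2c2∈{2}] nothing but 2 survives at r2c2 ⇒ r2c2=2.
Step 7. [r2c4∈{4}] r2c4 has the single candidate 4, so r2c4=4.
Step 8. [r1c3∈{1}] only 1 remains possible at r1c3 ⇒ r1c3=1.

Answer: 3 4 1 2 / 1 2 3 4 / 4 1 2 3 / 2 3 4 1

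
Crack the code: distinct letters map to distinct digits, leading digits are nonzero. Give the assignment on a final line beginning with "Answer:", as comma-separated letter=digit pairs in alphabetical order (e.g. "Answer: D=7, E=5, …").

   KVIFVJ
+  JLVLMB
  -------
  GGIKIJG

Step 1. [col 1: J + B ≡ G (mod 10)] B=9 is one option consistent with column 1 (J + B ≡ G (mod 10), carry-in 0) — take it ⇒ B=9.
Step 2. [col 1: J + B ≡ G (mod 10)] column 1 (J + B ≡ G (mod 10), carry-in 0) doesn't pin J yet; pick J=2 and continue. So J=2.
Step 3. [col 1: J + B ≡ G (mod 10)] from column 1 (J=2, B=9, carry-in 0, digits 2,9 already taken and all letters distinct): G must equal 1 ⇒ G=1.
Step 4. [col 2: V + M ≡ J (mod 10)] no forcing yet in column 2 (carry-in 1); V=7 is free and consistent — try it. So V=7.
Step 5. [col 2: V + M ≡ J (mod 10)] column 2: given V=7, J=2, carry-in 1, and digits 1,2,7,9 already taken and all letters distinct, V+M≡J (mod 10) forces M=4, so M=4.
Step 6. [col 3: F + L ≡ I (mod 10)] several values work for L in column 3 (F + L ≡ I (mod 10), carry-in 1); try L=3 ⇒ L=3.
Step 7. [col 3: F + L ≡ I (mod 10)] column 3 reads F+L+carry(1)=I with L=3; with digits 1,2,3,4,7,9 already taken and all letters distinct, the only value for F is 6, so F=6.
Step 8. [col 3: F + L ≡ I (mod 10)] column 3: given F=6, L=3, carry-in 1, and digits 1,2,3,4,6,7,9 already taken and all letters distinct, F+L≡I (mod 10) forces I=0 ⇒ I=0.
Step 9. [col 4: I + V ≡ K (mod 10)] in column 4 we have I+V≡K with carry-in 1; given I=0, V=7 and digits 0,1,2,3,4,6,7,9 already taken and all letters distinct, that pins K to 8 ⇒ K=8.

Answer: B=9, F=6, G=1, I=0, J=2, K=8, L=3, M=4, V=7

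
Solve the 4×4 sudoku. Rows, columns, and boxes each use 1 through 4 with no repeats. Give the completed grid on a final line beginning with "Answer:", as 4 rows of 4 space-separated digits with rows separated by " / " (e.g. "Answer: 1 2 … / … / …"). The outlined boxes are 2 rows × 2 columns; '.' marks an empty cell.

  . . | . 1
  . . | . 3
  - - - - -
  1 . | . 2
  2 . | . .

Step 1. [r2c1∈{4}] only 4 remains possible at r2c1 ⇒ r2c1=4.
Step 2. [r4c4∈{4}] r4c4 has the single candidate 4 ⇒ r4c4=4.
Step 3. [r4c2∈{3}] only 3 remains possible at r4c2. So r4c2=3.
Step 4. [r2c3∈{2}] nothing but 2 survives at r2c3, so r2c3=2.
Step 5. [r1c2∈{2}] only 2 remains possible at r1c2, so r1c2=2.
Step 6. [r1c3∈{4}] r1c3's peers cover all but 4 ⇒ r1c3=4.
Step 7. [r3c2∈{4}] only 4 remains possible at r3c2 ⇒ r3c2=4.
Step 8. [r4c3∈{1}] only 1 remains possible at r4c3 ⇒ r4c3=1.
Step 9. [r1c1∈{3}] r1c1's peers cover all but 3, so r1c1=3.
Step 10. [r3c3∈{3}] only 3 remains possible at r3c3, so r3c3=3.
Step 11. [r2c2∈{1}] nothing but 1 survives at r2c2, so r2c2=1.

Answer: 3 2 4 1 / 4 1 2 3 / 1 4 3 2 / 2 3 1 4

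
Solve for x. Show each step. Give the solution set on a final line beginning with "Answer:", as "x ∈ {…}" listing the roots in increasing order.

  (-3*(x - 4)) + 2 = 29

Step 1. [(-3*(x - 4)) + 2 = 29] the outer +2 inverts by subtracting 2. So sub: -3*(x - 4) = 27.
Step 2. [-3*(x - 4) = 27] leading coefficient -3: divide by -3, so div: x - 4 = -9.
Step 3. [x - 4 = -9] the outer -4 inverts by adding 4, so sub: x = -5.

Answer: x ∈ {-5}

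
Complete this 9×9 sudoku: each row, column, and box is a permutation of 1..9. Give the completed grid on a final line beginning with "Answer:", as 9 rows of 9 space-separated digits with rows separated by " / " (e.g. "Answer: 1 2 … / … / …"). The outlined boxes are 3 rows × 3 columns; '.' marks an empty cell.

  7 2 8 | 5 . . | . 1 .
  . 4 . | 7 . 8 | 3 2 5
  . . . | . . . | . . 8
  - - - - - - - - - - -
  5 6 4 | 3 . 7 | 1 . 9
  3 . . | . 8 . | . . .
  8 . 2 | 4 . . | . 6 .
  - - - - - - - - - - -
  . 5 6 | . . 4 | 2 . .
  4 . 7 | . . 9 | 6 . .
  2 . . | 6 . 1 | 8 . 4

Step 1. [r4c5∈{2}] r4c5's peers cover all but 2. So r4c5=2.
Step 2. [r3c6∈{2,3,6}] 2 has one home in col 6: r3c6. So r3c6=2.
Step 3. [r6c9∈{3,7}] across row 6, 3 lands solely at r6c9, so r6c9=3.
Step 4. [r3c3∈{1,3,5,9}] row 3 places 5 nowhere but r3c3, so r3c3=5.
Step 5. [r9c3∈{3,9}] 3 has one home in col 3: r9c3 ⇒ r9c3=3.
Step 6. [r9c2∈{9}] r9c2 has the single candidate 9. So r9c2=9.
Step 7. [r6c5∈{1,5,9}] r6c5 is the only open cell in row 6 admitting 9 ⇒ r6c5=9.
Step 8. [r6c2∈{1,7}] r6c2 is the only open cell in row 6 admitting 1 ⇒ r6c2=1.
Step 9. [r6c7∈{5,7}] 7 has one home in row 6: r6c7 ⇒ r6c7=7.
Step 10. [r7c9∈{1,7}] col 9 places 7 nowhere but r7c9. So r7c9=7.
Step 11. [r7c5∈{3}] r7c5 is down to just 3. So r7c5=3.
Step 12. [r3c4∈{1,9}] across col 4, 9 lands solely at r3c4 ⇒ r3c4=9.
Step 13. [r3c7∈{4}] r3c7's peers cover all but 4. So r3c7=4.
Step 14. [r2c3∈{1,9}] across col 3, 1 lands solely at r2c3. So r2c3=1.
Step 15. [r2c5∈{6}] r2c5's peers cover all but 6, so r2c5=6.
Step 16. [r9c8∈{5}] nothing but 5 survives at r9c8 ⇒ r9c8=5.
Step 17. [r8c2∈{8}] r8c2's peers cover all but 8, so r8c2=8.
Step 18. [r5c6∈{5,6}] across row 5, 6 lands solely at r5c6, so r5c6=6.
Step 19. [r8c9∈{1}] only 1 remains possible at r8c9 ⇒ r8c9=1.
Step 20. [r5c7∈{5}] nothing but 5 survives at r5c7, so r5c7=5.
Step 21. [r7c4∈{8}] r7c4 has the single candidate 8. So r7c4=8.
Step 22. [r7c8∈{9}] only 9 remains possible at r7c8. So r7c8=9.
Step 23. [r9c5∈{7}] r9c5 has the single candidate 7. So r9c5=7.
Step 24. [r3c2∈{3}] r3c2 is down to just 3. So r3c2=3.
Step 25. [r8c8∈{3}] r8c8's peers cover all but 3 ⇒ r8c8=3.
Step 26. [r8c5∈{5}] r8c5 is down to just 5, so r8c5=5.
Step 27. [r3c5∈{1}] r3c5 is down to just 1 ⇒ r3c5=1.
Step 28. [r3c1∈{6}] r3c1 has the single candidate 6. So r3c1=6.
Step 29. [r1c7∈{9}] r1c7 has the single candidate 9 ⇒ r1c7=9.
Step 30. [r1c6∈{3}] r1c6 is down to just 3. So r1c6=3.
Step 31. [r5c3∈{9}] r5c3's peers cover all but 9 ⇒ r5c3=9.
Step 32. [r8c4∈{2}] r8c4 is down to just 2. So r8c4=2.
Step 33. [r7c1∈{1}] r7c1 is down to just 1, so r7c1=1.
Step 34. [r2c1∈{9}] nothing but 9 survives at r2c1, so r2c1=9.
Step 35. [r5c2∈{7}] only 7 remains possible at r5c2 ⇒ r5c2=7.
Step 36. [r5c8∈{4}] r5c8 has the single candidate 4. So r5c8=4.
Step 37. [r4c8∈{8}] only 8 remains possible at r4c8. So r4c8=8.
Step 38. [r6c6∈{5}] only 5 remains possible at r6c6 ⇒ r6c6=5.
Step 39. [r1c9∈{6}] only 6 remains possible at r1c9. So r1c9=6.
Step 40. [r5c9∈{2}] nothing but 2 survives at r5c9 ⇒ r5c9=2.
Step 41. [r5c4∈{1}] r5c4 has the single candidate 1, so r5c4=1.
Step 42. [r1c5∈{4}] r1c5's peers cover all but 4, so r1c5=4.
Step 43. [r3c8∈{7}] r3c8 is down to just 7 ⇒ r3c8=7.

Answer: 7 2 8 5 4 3 9 1 6 / 9 4 1 7 6 8 3 2 5 / 6 3 5 9 1 2 4 7 8 / 5 6 4 3 2 7 1 8 9 / 3 7 9 1 8 6 5 4 2 / 8 1 2 4 9 5 7 6 3 / 1 5 6 8 3 4 2 9 7 / 4 8 7 2 5 9 6 3 1 / 2 9 3 6 7 1 8 5 4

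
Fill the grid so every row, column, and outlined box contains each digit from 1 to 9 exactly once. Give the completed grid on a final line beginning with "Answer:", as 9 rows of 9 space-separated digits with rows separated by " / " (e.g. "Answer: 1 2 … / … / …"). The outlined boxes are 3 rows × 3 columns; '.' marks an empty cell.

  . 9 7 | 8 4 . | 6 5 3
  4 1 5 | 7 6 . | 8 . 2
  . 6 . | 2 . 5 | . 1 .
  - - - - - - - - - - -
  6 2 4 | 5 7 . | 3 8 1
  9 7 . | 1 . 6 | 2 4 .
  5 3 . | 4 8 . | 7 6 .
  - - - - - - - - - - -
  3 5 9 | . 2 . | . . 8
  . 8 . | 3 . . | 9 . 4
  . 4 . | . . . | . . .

Step 1. [r7c8∈{7}] only 7 remains possible at r7c8. So r7c8=7.
Step 2. [r1c6∈{1}] only 1 remains possible at r1c6. So r1c6=1.
Step 3. [r8c3∈{1,2,6}] row 8 places 6 nowhere but r8c3 ⇒ r8c3=6.
Step 4. [r9c3∈{1,2}] col 3 places 2 nowhere but r9c3 ⇒ r9c3=2.
Step 5. [r9c7∈{1,5}] in col 7, 5 fits only at r9c7, so r9c7=5.
Step 6. [r9c4∈{6,9}] across col 4, 9 lands solely at r9c4 ⇒ r9c4=9.
Step 7. [r3c5∈{3,9}] in col 5, 9 fits only at r3c5, so r3c5=9.
Step 8. [r8c6∈{7}] r8c6's peers cover all but 7 ⇒ r8c6=7.
Step 9. [r8c1∈{1}] r8c1 has the single candidate 1, so r8c1=1.
Step 10. [r6c6∈{2,9}] row 6 places 2 nowhere but r6c6. So r6c6=2.
Step 11. [r5c3∈{8}] r5c3 has the single candidate 8 ⇒ r5c3=8.
Step 12. [r9c8∈{3}] only 3 remains possible at r9c8, so r9c8=3.
Step 13. [r3c9∈{7}] only 7 remains possible at r3c9, so r3c9=7.
Step 14. [r9c5∈{1}] nothing but 1 survives at r9c5. So r9c5=1.
Step 15. [r9c9∈{6}] r9c9 is down to just 6. So r9c9=6.
Step 16. [r8c8∈{2}] r8c8 has the single candidate 2. So r8c8=2.
Step 17. [r8c5∈{5}] r8c5 has the single candidate 5. So r8c5=5.
Step 18. [r5c9∈{5}] r5c9 has the single candidate 5, so r5c9=5.
Step 19. [r2c8∈{9}] r2c8's peers cover all but 9. So r2c8=9.
Step 20. [r5c5∈{3}] r5c5 has the single candidate 3, so r5c5=3.
Step 21. [r9c6∈{8}] r9c6's peers cover all but 8. So r9c6=8.
Step 22. [r2c6∈{3}] r2c6's peers cover all but 3 ⇒ r2c6=3.
Step 23. [r7c7∈{1}] r7c7 has the single candidate 1, so r7c7=1.
Step 24. [r6c3∈{1}] r6c3 has the single candidate 1 ⇒ r6c3=1.
Step 25. [r3c1∈{8}] r3c1 is down to just 8, so r3c1=8.
Step 26. [r7c6∈{4}] only 4 remains possible at r7c6. So r7c6=4.
Step 27. [r3c3∈{3}] r3c3 is down to just 3, so r3c3=3.
Step 28. [r9c1∈{7}] r9c1's peers cover all but 7. So r9c1=7.
Step 29. [r1c1∈{2}] r1c1 is down to just 2. So r1c1=2.
Step 30. [r3c7∈{4}] r3c7 has the single candidate 4, so r3c7=4.
Step 31. [r6c9∈{9}] r6c9 has the single candidate 9, so r6c9=9.
Step 32. [r4c6∈{9}] r4c6's peers cover all but 9, so r4c6=9.
Step 33. [r7c4∈{6}] r7c4 is down to just 6, so r7c4=6.

Answer: 2 9 7 8 4 1 6 5 3 / 4 1 5 7 6 3 8 9 2 / 8 6 3 2 9 5 4 1 7 / 6 2 4 5 7 9 3 8 1 / 9 7 8 1 3 6 2 4 5 / 5 3 1 4 8 2 7 6 9 / 3 5 9 6 2 4 1 7 8 / 1 8 6 3 5 7 9 2 4 / 7 4 2 9 1 8 5 3 6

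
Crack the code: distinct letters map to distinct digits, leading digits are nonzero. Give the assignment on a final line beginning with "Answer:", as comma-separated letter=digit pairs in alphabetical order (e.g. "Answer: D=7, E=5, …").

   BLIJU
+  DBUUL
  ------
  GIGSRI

Step 1. [col 1: U + L ≡ I (mod 10)] L=2 is one option consistent with column 1 (U + L ≡ I (mod 10), carry-in 0) — take it ⇒ L=2.
Step 2. [col 1: U + L ≡ I (mod 10)] no forcing yet in column 1 (carry-in 0); U=4 is free and consistent — try it, so U=4.
Step 3. [G] G is the leading digit of a 6-digit sum of two 5-digit numbers; the final carry is exactly 1, so G=1.
Step 4. [col 1: U + L ≡ I (mod 10)] column 1: given U=4, L=2, carry-in 0, and digits 1,2,4 already taken and all letters distinct, U+L≡I (mod 10) forces I=6 ⇒ I=6.
Step 5. [col 2: J + U ≡ R (mod 10)] column 2 (J + U ≡ R (mod 10), carry-in 0) doesn't pin R yet; pick R=9 and continue. So R=9.
Step 6. [col 2: J + U ≡ R (mod 10)] from column 2 (U=4, R=9, carry-in 0, digits 1,2,4,6,9 already taken and all letters distinct): J must equal 5, so J=5.
Step 7. [col 3: I + U ≡ S (mod 10)] column 3 reads I+U+carry(0)=S with I=6, U=4; with digits 1,2,4,5,6,9 already taken and all letters distinct, the only value for S is 0. So S=0.
Step 8. [col 4: L + B ≡ G (mod 10)] from column 4 (L=2, G=1, carry-in 1, digits 0,1,2,4,5,6,9 already taken and all letters distinct): B must equal 8, so B=8.
Step 9. [col 5: B + D ≡ I (mod 10)] column 5 reads B+D+carry(1)=I with B=8, I=6; with digits 0,1,2,4,5,6,8,9 already taken and all letters distinct, the only value for D is 7, so D=7.

Answer: B=8, D=7, G=1, I=6, J=5, L=2, R=9, S=0, U=4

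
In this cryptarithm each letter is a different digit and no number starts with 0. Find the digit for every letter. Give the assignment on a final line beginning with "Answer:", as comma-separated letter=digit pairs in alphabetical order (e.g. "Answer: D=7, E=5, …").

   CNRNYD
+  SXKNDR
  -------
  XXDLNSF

Step 1. [X] X is the leading digit of a 7-digit sum of two 6-digit numbers; the final carry is exactly 1 ⇒ X=1.
Step 2. [col 1: D + R ≡ F (mod 10)] column 1 (D + R ≡ F (mod 10), carry-in 0) doesn't pin D yet; pick D=2 and continue ⇒ D=2.
Step 3. [col 1: D + R ≡ F (mod 10)] column 1 (D + R ≡ F (mod 10), carry-in 0) doesn't pin R yet; pick R=5 and continue, so R=5.
Step 4. [col 1: D + R ≡ F (mod 10)] column 1: given D=2, R=5, carry-in 0, and digits 1,2,5 already taken and all letters distinct, D+R≡F (mod 10) forces F=7 ⇒ F=7.
Step 5. [col 2: Y + D ≡ S (mod 10)] several values work for Y in column 2 (Y + D ≡ S (mod 10), carry-in 0); try Y=6 ⇒ Y=6.
Step 6. [col 2: Y + D ≡ S (mod 10)] in column 2 we have Y+D≡S with carry-in 0; given Y=6, D=2 and digits 1,2,5,6,7 already taken and all letters distinct, that pins S to 8 ⇒ S=8.
Step 7. [col 3: N + N ≡ N (mod 10)] in column 3 we have N+N≡N with carry-in 0; given nothing yet and digits 1,2,5,6,7,8 already taken and all letters distinct, that pins N to 0 ⇒ N=0.
Step 8. [col 4: R + K ≡ L (mod 10)] L=4 is one option consistent with column 4 (R + K ≡ L (mod 10), carry-in 0) — take it ⇒ L=4.
Step 9. [col 4: R + K ≡ L (mod 10)] column 4 reads R+K+carry(0)=L with R=5, L=4; with digits 0,1,2,4,5,6,7,8 already taken and all letters distinct, the only value for K is 9. So K=9.
Step 10. [col 6: C + S ≡ X (mod 10)] from column 6 (S=8, X=1, carry-in 0, digits 0,1,2,4,5,6,7,8,9 already taken and all letters distinct): C must equal 3, so C=3.

Answer: C=3, D=2, F=7, K=9, L=4, N=0, R=5, S=8, X=1, Y=6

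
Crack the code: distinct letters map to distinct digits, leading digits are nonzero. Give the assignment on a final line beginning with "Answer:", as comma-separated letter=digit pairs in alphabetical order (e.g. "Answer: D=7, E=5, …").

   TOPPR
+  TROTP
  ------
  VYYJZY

Step 1. [col 1: R + P ≡ Y (mod 10)] column 1 (R + P ≡ Y (mod 10), carry-in 0) doesn't pin P yet; pick P=5 and continue ⇒ P=5.
Step 2. [col 1: R + P ≡ Y (mod 10)] column 1 (R + P ≡ Y (mod 10), carry-in 0) doesn't pin R yet; pick R=8 and continue. So R=8.
Step 3. [V] the sum has 6 digits but both addends have 5; that extra leading digit V is the final carry, namely 1 ⇒ V=1.
Step 4. [col 1: R + P ≡ Y (mod 10)] column 1: given R=8, P=5, carry-in 0, and digits 1,5,8 already taken and all letters distinct, R+P≡Y (mod 10) forces Y=3. So Y=3.
Step 5. [col 2: P + T ≡ Z (mod 10)] no forcing yet in column 2 (carry-in 1); Z=2 is free and consistent — try it ⇒ Z=2.
Step 6. [col 2: P + T ≡ Z (mod 10)] in column 2 we have P+T≡Z with carry-in 1; given P=5, Z=2 and digits 1,2,3,5,8 already taken and all letters distinct, that pins T to 6 ⇒ T=6.
Step 7. [col 3: P + O ≡ J (mod 10)] column 3: given P=5, carry-in 1, and digits 1,2,3,5,6,8 already taken and all letters distinct, P+O≡J (mod 10) forces O=4. So O=4.
Step 8. [col 3: P + O ≡ J (mod 10)] column 3 reads P+O+carry(1)=J with P=5, O=4; with digits 1,2,3,4,5,6,8 already taken and all letters distinct, the only value for J is 0. So J=0.

Answer: J=0, O=4, P=5, R=8, T=6, V=1, Y=3, Z=2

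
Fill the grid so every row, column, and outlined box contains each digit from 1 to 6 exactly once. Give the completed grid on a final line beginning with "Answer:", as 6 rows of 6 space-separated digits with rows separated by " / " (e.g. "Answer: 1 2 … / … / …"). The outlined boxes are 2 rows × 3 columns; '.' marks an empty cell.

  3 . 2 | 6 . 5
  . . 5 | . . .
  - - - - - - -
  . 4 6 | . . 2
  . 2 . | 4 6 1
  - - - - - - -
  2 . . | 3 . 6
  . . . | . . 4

Step 1. [r1c2∈{1}] nothing but 1 survives at r1c2, so r1c2=1.
Step 2. [r6c2∈{3,5,6}] col 2 places 3 nowhere but r6c2, so r6c2=3.
Step 3. [r6c3∈{1}] nothing but 1 survives at r6c3. So r6c3=1.
Step 4. [r3c4∈{5}] nothing but 5 survives at r3c4 ⇒ r3c4=5.
Step 5. [r6c1∈{5,6}] row 6 places 6 nowhere but r6c1 ⇒ r6c1=6.
Step 6. [r6c4∈{2}] r6c4 is down to just 2 ⇒ r6c4=2.
Step 7. [r2c5∈{1,2,3,4}] in row 2, 2 fits only at r2c5, so r2c5=2.
Step 8. [r6c5∈{5}] only 5 remains possible at r6c5, so r6c5=5.
Step 9. [r2c6∈{3}] r2c6 is down to just 3 ⇒ r2c6=3.
Step 10. [r5c3∈{4}] nothing but 4 survives at r5c3. So r5c3=4.
Step 11. [r4c1∈{5}] only 5 remains possible at r4c1, so r4c1=5.
Step 12. [r2c4∈{1}] nothing but 1 survives at r2c4, so r2c4=1.
Step 13. [r2c2∈{6}] nothing but 6 survives at r2c2 ⇒ r2c2=6.
Step 14. [r4c3∈{3}] r4c3 has the single candidate 3 ⇒ r4c3=3.
Step 15. [r3c1∈{1}] r3c1's peers cover all but 1. So r3c1=1.
Step 16. [r5c5∈{1}] only 1 remains possible at r5c5, so r5c5=1.
Step 17. [r3c5∈{3}] r3c5 has the single candidate 3 ⇒ r3c5=3.
Step 18. [r1c5∈{4}] r1c5's peers cover all but 4. So r1c5=4.
Step 19. [r5c2∈{5}] r5c2 has the single candidate 5. So r5c2=5.
Step 20. [r2c1∈{4}] r2c1's peers cover all but 4 ⇒ r2c1=4.

Answer: 3 1 2 6 4 5 / 4 6 5 1 2 3 / 1 4 6 5 3 2 / 5 2 3 4 6 1 / 2 5 4 3 1 6 / 6 3 1 2 5 4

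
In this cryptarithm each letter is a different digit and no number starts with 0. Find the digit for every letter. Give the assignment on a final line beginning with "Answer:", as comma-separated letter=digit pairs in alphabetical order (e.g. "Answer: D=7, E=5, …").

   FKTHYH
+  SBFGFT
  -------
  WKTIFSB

Step 1. [col 1: H + T ≡ B (mod 10)] H=3 is one option consistent with column 1 (H + T ≡ B (mod 10), carry-in 0) — take it ⇒ H=3.
Step 2. [W] the sum has 7 digits but both addends have 6; that extra leading digit W is the final carry, namely 1 ⇒ W=1.
Step 3. [col 1: H + T ≡ B (mod 10)] no forcing yet in column 1 (carry-in 0); B=5 is free and consistent — try it, so B=5.
Step 4. [col 1: H + T ≡ B (mod 10)] column 1 reads H+T+carry(0)=B with H=3, B=5; with digits 1,3,5 already taken and all letters distinct, the only value for T is 2 ⇒ T=2.
Step 5. [col 2: Y + F ≡ S (mod 10)] column 2 (Y + F ≡ S (mod 10), carry-in 0) doesn't pin F yet; pick F=8 and continue. So F=8.
Step 6. [col 2: Y + F ≡ S (mod 10)] S=7 is one option consistent with column 2 (Y + F ≡ S (mod 10), carry-in 0) — take it ⇒ S=7.
Step 7. [col 2: Y + F ≡ S (mod 10)] in column 2 we have Y+F≡S with carry-in 0; given F=8, S=7 and digits 1,2,3,5,7,8 already taken and all letters distinct, that pins Y to 9 ⇒ Y=9.
Step 8. [col 3: H + G ≡ F (mod 10)] column 3: given H=3, F=8, carry-in 1, and digits 1,2,3,5,7,8,9 already taken and all letters distinct, H+G≡F (mod 10) forces G=4, so G=4.
Step 9. [col 4: T + F ≡ I (mod 10)] column 4: given T=2, F=8, carry-in 0, and digits 1,2,3,4,5,7,8,9 already taken and all letters distinct, T+F≡I (mod 10) forces I=0. So I=0.
Step 10. [col 5: K + B ≡ T (mod 10)] from column 5 (B=5, T=2, carry-in 1, digits 0,1,2,3,4,5,7,8,9 already taken and all letters distinct): K must equal 6 ⇒ K=6.

Answer: B=5, F=8, G=4, H=3, I=0, K=6, S=7, T=2, W=1, Y=9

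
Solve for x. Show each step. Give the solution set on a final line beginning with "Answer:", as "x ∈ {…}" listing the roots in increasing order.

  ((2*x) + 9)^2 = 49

Step 1. [((2*x) + 9)^2 = 49] 49 ≥ 0, LHS is (·)² — take ±√, so sqrt: (2*x) + 9 = 7 or -7.
Step 2. [(2*x) + 9 = 7 or -7] peel the +9: subtract 9 from each side, so sub: 2*x = -2 or -16.
Step 3. [2*x = -2 or -16] 2·(inner) — divide through by 2, so div: x = -1 or -8.

Answer: x ∈ {-8, -1}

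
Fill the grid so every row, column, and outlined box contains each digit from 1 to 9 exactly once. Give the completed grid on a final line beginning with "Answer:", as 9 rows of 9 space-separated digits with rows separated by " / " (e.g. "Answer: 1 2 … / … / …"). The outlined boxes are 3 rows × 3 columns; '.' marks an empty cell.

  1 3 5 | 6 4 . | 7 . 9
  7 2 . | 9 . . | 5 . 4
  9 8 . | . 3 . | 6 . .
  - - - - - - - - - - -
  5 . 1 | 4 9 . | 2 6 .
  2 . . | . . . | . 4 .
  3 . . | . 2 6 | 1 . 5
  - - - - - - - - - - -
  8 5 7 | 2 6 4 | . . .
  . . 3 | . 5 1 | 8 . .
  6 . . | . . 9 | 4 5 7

Step 1. [r5c5∈{1,7,8}] 7 has one home in col 5: r5c5, so r5c5=7.
Step 2. [r6c4∈{8}] nothing but 8 survives at r6c4. So r6c4=8.
Step 3. [r8c2∈{4,9}] r8c2 is the only open cell in box 7 admitting 9, so r8c2=9.
Step 4. [r8c8∈{2}] only 2 remains possible at r8c8, so r8c8=2.
Step 5. [r3c8∈{1}] only 1 remains possible at r3c8, so r3c8=1.
Step 6. [r5c3∈{6,8,9}] r5c3 is the only open cell in col 3 admitting 8 ⇒ r5c3=8.
Step 7. [r5c9∈{3}] only 3 remains possible at r5c9. So r5c9=3.
Step 8. [r2c6∈{8}] r2c6 has the single candidate 8, so r2c6=8.
Step 9. [r3c6∈{2,5,7}] 7 has one home in col 6: r3c6 ⇒ r3c6=7.
Step 10. [r6c3∈{4,9}] in col 3, 9 fits only at r6c3 ⇒ r6c3=9.
Step 11. [r7c7∈{3,9}] across col 7, 3 lands solely at r7c7 ⇒ r7c7=3.
Step 12. [r4c2∈{7}] r4c2's peers cover all but 7. So r4c2=7.
Step 13. [r5c4∈{1,5}] across row 5, 1 lands solely at r5c4. So r5c4=1.
Step 14. [r5c6∈{5}] r5c6 is down to just 5. So r5c6=5.
Step 15. [r2c3∈{6}] r2c3's peers cover all but 6, so r2c3=6.
Step 16. [r8c9∈{6}] only 6 remains possible at r8c9 ⇒ r8c9=6.
Step 17. [r4c9∈{8}] r4c9's peers cover all but 8 ⇒ r4c9=8.
Step 18. [r8c4∈{7}] only 7 remains possible at r8c4 ⇒ r8c4=7.
Step 19. [r7c9∈{1}] r7c9's peers cover all but 1, so r7c9=1.
Step 20. [r8c1∈{4}] only 4 remains possible at r8c1 ⇒ r8c1=4.
Step 21. [r6c8∈{7}] r6c8 is down to just 7. So r6c8=7.
Step 22. [r5c7∈{9}] r5c7 has the single candidate 9, so r5c7=9.
Step 23. [r6c2∈{4}] r6c2's peers cover all but 4. So r6c2=4.
Step 24. [r3c4∈{5}] nothing but 5 survives at r3c4. So r3c4=5.
Step 25. [r2c5∈{1}] r2c5 is down to just 1. So r2c5=1.
Step 26. [r9c3∈{2}] r9c3 is down to just 2. So r9c3=2.
Step 27. [r5c2∈{6}] nothing but 6 survives at r5c2, so r5c2=6.
Step 28. [r1c8∈{8}] nothing but 8 survives at r1c8. So r1c8=8.
Step 29. [r9c5∈{8}] only 8 remains possible at r9c5. So r9c5=8.
Step 30. [r4c6∈{3}] r4c6's peers cover all but 3, so r4c6=3.
Step 31. [r1c6∈{2}] only 2 remains possible at r1c6, so r1c6=2.
Step 32. [r3c3∈{4}] nothing but 4 survives at r3c3 ⇒ r3c3=4.
Step 33. [r7c8∈{9}] only 9 remains possible at r7c8 ⇒ r7c8=9.
Step 34. [r2c8∈{3}] r2c8's peers cover all but 3, so r2c8=3.
Step 35. [r3c9∈{2}] only 2 remains possible at r3c9 ⇒ r3c9=2.
Step 36. [r9c2∈{1}] r9c2 has the single candidate 1, so r9c2=1.
Step 37. [r9c4∈{3}] r9c4 is down to just 3, so r9c4=3.

Answer: 1 3 5 6 4 2 7 8 9 / 7 2 6 9 1 8 5 3 4 / 9 8 4 5 3 7 6 1 2 / 5 7 1 4 9 3 2 6 8 / 2 6 8 1 7 5 9 4 3 / 3 4 9 8 2 6 1 7 5 / 8 5 7 2 6 4 3 9 1 / 4 9 3 7 5 1 8 2 6 / 6 1 2 3 8 9 4 5 7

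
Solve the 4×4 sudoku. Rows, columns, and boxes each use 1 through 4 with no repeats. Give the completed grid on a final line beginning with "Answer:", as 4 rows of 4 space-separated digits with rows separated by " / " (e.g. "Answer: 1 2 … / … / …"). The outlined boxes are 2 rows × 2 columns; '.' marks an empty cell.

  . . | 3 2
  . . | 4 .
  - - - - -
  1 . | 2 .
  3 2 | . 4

Step 1. [r1c2∈{1,4}] in row 1, 1 fits only at r1c2, so r1c2=1.
Step 2. [r2c2∈{3}] r2c2's peers cover all but 3. So r2c2=3.
Step 3. [r4c3∈{1}] r4c3 is down to just 1. So r4c3=1.
Step 4. [r3c2∈{4}] nothing but 4 survives at r3c2 ⇒ r3c2=4.
Step 5. [r2c1∈{2}] r2c1's peers cover all but 2. So r2c1=2.
Step 6. [r1c1∈{4}] r1c1 is down to just 4. So r1c1=4.
Step 7. [r2c4∈{1}] r2c4 has the single candidate 1. So r2c4=1.
Step 8. [r3c4∈{3}] r3c4's peers cover all but 3 ⇒ r3c4=3.

Answer: 4 1 3 2 / 2 3 4 1 / 1 4 2 3 / 3 2 1 4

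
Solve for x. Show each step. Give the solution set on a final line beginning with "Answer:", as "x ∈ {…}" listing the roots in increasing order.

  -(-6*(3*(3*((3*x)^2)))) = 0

Step 1. [-(-6*(3*(3*((3*x)^2)))) = 0] LHS negated; negate both sides. So neg: -6*(3*(3*((3*x)^2))) = 0.
Step 2. [-6*(3*(3*((3*x)^2))) = 0] leading coefficient -6: divide by -6, so div: 3*(3*((3*x)^2)) = 0.
Step 3. [3*(3*((3*x)^2)) = 0] 3 out front; divide by 3 ⇒ div: 3*((3*x)^2) = 0.
Step 4. [3*((3*x)^2) = 0] 3·(inner) — divide through by 3 ⇒ div: (3*x)^2 = 0.
Step 5. [(3*x)^2 = 0] √ both sides: 0 ≥ 0 gives two branches. So sqrt: 3*x = 0.
Step 6. [3*x = 0] 3 out front; divide by 3 ⇒ div: x = 0.

Answer: x ∈ {0}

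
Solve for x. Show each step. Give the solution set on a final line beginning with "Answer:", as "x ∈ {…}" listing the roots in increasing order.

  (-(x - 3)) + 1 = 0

Step 1. [(-(x - 3)) + 1 = 0] +1 is outermost — subtract 1 both sides ⇒ sub: -(x - 3) = -1.
Step 2. [-(x - 3) = -1] flip signs both sides, so neg: x - 3 = 1.
Step 3. [x - 3 = 1] 3 comes off first (add 3). So sub: x = 4.

Answer: x ∈ {4}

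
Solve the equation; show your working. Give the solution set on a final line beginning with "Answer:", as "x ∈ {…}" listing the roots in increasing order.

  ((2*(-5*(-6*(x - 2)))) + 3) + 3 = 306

Step 1. [((2*(-5*(-6*(x - 2)))) + 3) + 3 = 306] peel the +3: subtract 3 from each side ⇒ sub: (2*(-5*(-6*(x - 2)))) + 3 = 303.
Step 2. [(2*(-5*(-6*(x - 2)))) + 3 = 303] +3 is outermost — subtract 3 both sides, so sub: 2*(-5*(-6*(x - 2))) = 300.
Step 3. [2*(-5*(-6*(x - 2))) = 300] 2 out front; divide by 2, so div: -5*(-6*(x - 2)) = 150.
Step 4. [-5*(-6*(x - 2)) = 150] -5 out front; divide by -5 ⇒ div: -6*(x - 2) = -30.
Step 5. [-6*(x - 2) = -30] divide by the outer -6. So div: x - 2 = 5.
Step 6. [x - 2 = 5] peel the -2: add 2 from each side, so sub: x = 7.

Answer: x ∈ {7}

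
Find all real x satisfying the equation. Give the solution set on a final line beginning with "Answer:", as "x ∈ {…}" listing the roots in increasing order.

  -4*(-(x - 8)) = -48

Step 1. [-4*(-(x - 8)) = -48] leading coefficient -4: divide by -4, so div: -(x - 8) = 12.
Step 2. [-(x - 8) = 12] LHS negated; negate both sides, so neg: x - 8 = -12.
Step 3. [x - 8 = -12] -8 is outermost — add 8 both sides ⇒ sub: x = -4.

Answer: x ∈ {-4}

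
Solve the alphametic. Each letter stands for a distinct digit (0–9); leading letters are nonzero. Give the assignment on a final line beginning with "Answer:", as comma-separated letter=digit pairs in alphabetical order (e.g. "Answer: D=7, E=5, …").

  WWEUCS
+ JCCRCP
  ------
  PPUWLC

Step 1. [col 1: S + P ≡ C (mod 10)] column 1 (S + P ≡ C (mod 10), carry-in 0) doesn't pin S yet; pick S=6 and continue ⇒ S=6.
Step 2. [col 1: S + P ≡ C (mod 10)] several values work for C in column 1 (S + P ≡ C (mod 10), carry-in 0); try C=4. So C=4.
Step 3. [col 1: S + P ≡ C (mod 10)] in column 1 we have S+P≡C with carry-in 0; given S=6, C=4 and digits 4,6 already taken and all letters distinct, that pins P to 8, so P=8.
Step 4. [col 2: C + C ≡ L (mod 10)] column 2 reads C+C+carry(1)=L with C=4; with digits 4,6,8 already taken and all letters distinct, the only value for L is 9 ⇒ L=9.
Step 5. [col 3: U + R ≡ W (mod 10)] column 3 (U + R ≡ W (mod 10), carry-in 0) doesn't pin R yet; pick R=2 and continue. So R=2.
Step 6. [col 3: U + R ≡ W (mod 10)] several values work for W in column 3 (U + R ≡ W (mod 10), carry-in 0); try W=3, so W=3.
Step 7. [col 3: U + R ≡ W (mod 10)] column 3 reads U+R+carry(0)=W with R=2, W=3; with digits 2,3,4,6,8,9 already taken and all letters distinct, the only value for U is 1, so U=1.
Step 8. [col 4: E + C ≡ U (mod 10)] column 4: given C=4, U=1, carry-in 0, and digits 1,2,3,4,6,8,9 already taken and all letters distinct, E+C≡U (mod 10) forces E=7, so E=7.
Step 9. [col 6: W + J ≡ P (mod 10)] from column 6 (W=3, P=8, carry-in 0, digits 1,2,3,4,6,7,8,9 already taken and all letters distinct): J must equal 5, so J=5.

Answer: C=4, E=7, J=5, L=9, P=8, R=2, S=6, U=1, W=3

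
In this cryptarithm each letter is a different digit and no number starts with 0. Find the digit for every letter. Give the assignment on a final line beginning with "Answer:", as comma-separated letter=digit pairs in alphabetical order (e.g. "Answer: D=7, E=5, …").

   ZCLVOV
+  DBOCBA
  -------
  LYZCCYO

Step 1. [col 1: V + A ≡ O (mod 10)] several values work for V in column 1 (V + A ≡ O (mod 10), carry-in 0); try V=9, so V=9.
Step 2. [col 1: V + A ≡ O (mod 10)] A=5 is one option consistent with column 1 (V + A ≡ O (mod 10), carry-in 0) — take it ⇒ A=5.
Step 3. [col 1: V + A ≡ O (mod 10)] column 1: given V=9, A=5, carry-in 0, and digits 5,9 already taken and all letters distinct, V+A≡O (mod 10) forces O=4 ⇒ O=4.
Step 4. [col 2: O + B ≡ Y (mod 10)] several values work for Y in column 2 (O + B ≡ Y (mod 10), carry-in 1); try Y=2, so Y=2.
Step 5. [L] the sum has 7 digits but both addends have 6; that extra leading digit L is the final carry, namely 1. So L=1.
Step 6. [col 2: O + B ≡ Y (mod 10)] column 2 reads O+B+carry(1)=Y with O=4, Y=2; with digits 1,2,4,5,9 already taken and all letters distinct, the only value for B is 7. So B=7.
Step 7. [col 3: V + C ≡ C (mod 10)] C=6 is one option consistent with column 3 (V + C ≡ C (mod 10), carry-in 1) — take it ⇒ C=6.
Step 8. [col 5: C + B ≡ Z (mod 10)] column 5 reads C+B+carry(0)=Z with C=6, B=7; with digits 1,2,4,5,6,7,9 already taken and all letters distinct, the only value for Z is 3, so Z=3.
Step 9. [col 6: Z + D ≡ Y (mod 10)] column 6: given Z=3, Y=2, carry-in 1, and digits 1,2,3,4,5,6,7,9 already taken and all letters distinct, Z+D≡Y (mod 10) forces D=8, so D=8.

Answer: A=5, B=7, C=6, D=8, L=1, O=4, V=9, Y=2, Z=3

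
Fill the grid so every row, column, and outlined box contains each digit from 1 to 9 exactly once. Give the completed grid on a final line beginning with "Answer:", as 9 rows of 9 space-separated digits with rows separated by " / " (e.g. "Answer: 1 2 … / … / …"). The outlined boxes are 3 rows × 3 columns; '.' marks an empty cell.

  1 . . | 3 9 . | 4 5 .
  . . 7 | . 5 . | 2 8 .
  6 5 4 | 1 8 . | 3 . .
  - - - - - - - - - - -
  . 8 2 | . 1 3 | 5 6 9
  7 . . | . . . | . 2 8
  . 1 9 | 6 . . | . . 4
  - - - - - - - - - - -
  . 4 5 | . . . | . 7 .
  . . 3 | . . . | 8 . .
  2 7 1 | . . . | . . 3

Step 1. [r8c8∈{1,4,9}] across col 8, 1 lands solely at r8c8, so r8c8=1.
Step 2. [r6c6∈{2,5,7,8}] row 6 places 8 nowhere but r6c6, so r6c6=8.
Step 3. [r8c1∈{9}] r8c1 has the single candidate 9. So r8c1=9.
Step 4. [r2c4∈{4}] nothing but 4 survives at r2c4, so r2c4=4.
Step 5. [r2c6∈{6}] only 6 remains possible at r2c6. So r2c6=6.
Step 6. [r8c9∈{2,5,6}] col 9 places 5 nowhere but r8c9, so r8c9=5.
Step 7. [r7c9∈{2,6}] r7c9 is the only open cell in col 9 admitting 2. So r7c9=2.
Step 8. [r8c4∈{2,7}] col 4 places 2 nowhere but r8c4 ⇒ r8c4=2.
Step 9. [r5c5∈{4}] r5c5 has the single candidate 4, so r5c5=4.
Step 10. [r9c4∈{5,8,9}] 8 has one home in row 9: r9c4 ⇒ r9c4=8.
Step 11. [r7c4∈{9}] r7c4's peers cover all but 9, so r7c4=9.
Step 12. [r9c5∈{6}] r9c5 has the single candidate 6. So r9c5=6.
Step 13. [r5c2∈{3,6}] row 5 places 3 nowhere but r5c2 ⇒ r5c2=3.
Step 14. [r3c9∈{7}] r3c9 is down to just 7. So r3c9=7.
Step 15. [r8c5∈{7}] r8c5 is down to just 7. So r8c5=7.
Step 16. [r9c8∈{4,9}] in col 8, 4 fits only at r9c8, so r9c8=4.
Step 17. [r5c4∈{5}] only 5 remains possible at r5c4, so r5c4=5.
Step 18. [r1c2∈{2}] r1c2's peers cover all but 2 ⇒ r1c2=2.
Step 19. [r7c6∈{1}] r7c6 is down to just 1. So r7c6=1.
Step 20. [r8c6∈{4}] nothing but 4 survives at r8c6 ⇒ r8c6=4.
Step 21. [r7c1∈{8}] only 8 remains possible at r7c1, so r7c1=8.
Step 22. [r9c7∈{9}] r9c7 is down to just 9, so r9c7=9.
Step 23. [r2c2∈{9}] only 9 remains possible at r2c2, so r2c2=9.
Step 24. [r4c1∈{4}] r4c1 is down to just 4 ⇒ r4c1=4.
Step 25. [r7c7∈{6}] r7c7's peers cover all but 6. So r7c7=6.
Step 26. [r7c5∈{3}] only 3 remains possible at r7c5, so r7c5=3.
Step 27. [r8c2∈{6}] r8c2 is down to just 6. So r8c2=6.
Step 28. [r4c4∈{7}] r4c4 is down to just 7 ⇒ r4c4=7.
Step 29. [r2c1∈{3}] r2c1 is down to just 3, so r2c1=3.
Step 30. [r5c6∈{9}] only 9 remains possible at r5c6, so r5c6=9.
Step 31. [r1c3∈{8}] only 8 remains possible at r1c3 ⇒ r1c3=8.
Step 32. [r5c7∈{1}] only 1 remains possible at r5c7. So r5c7=1.
Step 33. [r3c8∈{9}] nothing but 9 survives at r3c8 ⇒ r3c8=9.
Step 34. [r6c1∈{5}] nothing but 5 survives at r6c1 ⇒ r6c1=5.
Step 35. [r9c6∈{5}] nothing but 5 survives at r9c6, so r9c6=5.
Step 36. [r6c5∈{2}] only 2 remains possible at r6c5, so r6c5=2.
Step 37. [r1c6∈{7}] r1c6 has the single candidate 7. So r1c6=7.
Step 38. [r6c8∈{3}] nothing but 3 survives at r6c8, so r6c8=3.
Step 39. [r2c9∈{1}] nothing but 1 survives at r2c9 ⇒ r2c9=1.
Step 40. [r1c9∈{6}] nothing but 6 survives at r1c9 ⇒ r1c9=6.
Step 41. [r5c3∈{6}] r5c3 is down to just 6. So r5c3=6.
Step 42. [r3c6∈{2}] r3c6 has the single candidate 2 ⇒ r3c6=2.
Step 43. [r6c7∈{7}] nothing but 7 survives at r6c7, so r6c7=7.

Answer: 1 2 8 3 9 7 4 5 6 / 3 9 7 4 5 6 2 8 1 / 6 5 4 1 8 2 3 9 7 / 4 8 2 7 1 3 5 6 9 / 7 3 6 5 4 9 1 2 8 / 5 1 9 6 2 8 7 3 4 / 8 4 5 9 3 1 6 7 2 / 9 6 3 2 7 4 8 1 5 / 2 7 1 8 6 5 9 4 3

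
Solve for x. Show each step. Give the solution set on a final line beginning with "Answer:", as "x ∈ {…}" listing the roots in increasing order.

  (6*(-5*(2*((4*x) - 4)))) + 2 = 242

Step 1. [(6*(-5*(2*((4*x) - 4)))) + 2 = 242] 2 comes off first (subtract 2) ⇒ sub: 6*(-5*(2*((4*x) - 4))) = 240.
Step 2. [6*(-5*(2*((4*x) - 4))) = 240] LHS = 6·(…); ÷6 both sides, so div: -5*(2*((4*x) - 4)) = 40.
Step 3. [-5*(2*((4*x) - 4)) = 40] -5·(inner) — divide through by -5. So div: 2*((4*x) - 4) = -8.
Step 4. [2*((4*x) - 4) = -8] leading coefficient 2: divide by 2. So div: (4*x) - 4 = -4.
Step 5. [(4*x) - 4 = -4] 4 comes off first (add 4), so sub: 4*x = 0.
Step 6. [4*x = 0] 4 out front; divide by 4 ⇒ div: x = 0.

Answer: x ∈ {0}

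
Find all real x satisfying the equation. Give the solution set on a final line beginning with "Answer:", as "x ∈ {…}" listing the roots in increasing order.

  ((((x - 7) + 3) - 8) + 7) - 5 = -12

Step 1. [((((x - 7) + 3) - 8) + 7) - 5 = -12] 5 comes off first (add 5) ⇒ sub: (((x - 7) + 3) - 8) + 7 = -7.
Step 2. [(((x - 7) + 3) - 8) + 7 = -7] the outer +7 inverts by subtracting 7. So sub: ((x - 7) + 3) - 8 = -14.
Step 3. [((x - 7) + 3) - 8 = -14] add 8: x sits inside (… - 8), so sub: (x - 7) + 3 = -6.
Step 4. [(x - 7) + 3 = -6] peel the +3: subtract 3 from each side, so sub: x - 7 = -9.
Step 5. [x - 7 = -9] -7 is outermost — add 7 both sides. So sub: x = -2.

Answer: x ∈ {-2}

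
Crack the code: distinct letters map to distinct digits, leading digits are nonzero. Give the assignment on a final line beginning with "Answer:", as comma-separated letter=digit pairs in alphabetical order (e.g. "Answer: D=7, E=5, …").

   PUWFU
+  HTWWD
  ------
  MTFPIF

Step 1. [col 1: U + D ≡ F (mod 10)] F=0 is one option consistent with column 1 (U + D ≡ F (mod 10), carry-in 0) — take it. So F=0.
Step 2. [M] the sum has 6 digits but both addends have 5; that extra leading digit M is the final carry, namely 1. So M=1.
Step 3. [col 1: U + D ≡ F (mod 10)] column 1 (U + D ≡ F (mod 10), carry-in 0) doesn't pin D yet; pick D=3 and continue. So D=3.
Step 4. [col 1: U + D ≡ F (mod 10)] column 1 reads U+D+carry(0)=F with D=3, F=0; with digits 0,1,3 already taken and all letters distinct, the only value for U is 7. So U=7.
Step 5. [col 2: F + W ≡ I (mod 10)] column 2 (F + W ≡ I (mod 10), carry-in 1) doesn't pin I yet; pick I=9 and continue, so I=9.
Step 6. [col 2: F + W ≡ I (mod 10)] column 2: given F=0, I=9, carry-in 1, and digits 0,1,3,7,9 already taken and all letters distinct, F+W≡I (mod 10) forces W=8, so W=8.
Step 7. [col 3: W + W ≡ P (mod 10)] from column 3 (W=8, carry-in 0, digits 0,1,3,7,8,9 already taken and all letters distinct): P must equal 6, so P=6.
Step 8. [col 4: U + T ≡ F (mod 10)] from column 4 (U=7, F=0, carry-in 1, digits 0,1,3,6,7,8,9 already taken and all letters distinct): T must equal 2, so T=2.
Step 9. [col 5: P + H ≡ T (mod 10)] from column 5 (P=6, T=2, carry-in 1, digits 0,1,2,3,6,7,8,9 already taken and all letters distinct): H must equal 5. So H=5.

Answer: D=3, F=0, H=5, I=9, M=1, P=6, T=2, U=7, W=8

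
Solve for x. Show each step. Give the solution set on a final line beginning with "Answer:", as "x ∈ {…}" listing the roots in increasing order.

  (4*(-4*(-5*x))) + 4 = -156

Step 1. [(4*(-4*(-5*x))) + 4 = -156] common factor 4 (LHS and -156) — divide through. So factor: (-4*(-5*x)) + 1 = -39.
Step 2. [(-4*(-5*x)) + 1 = -39] the outer +1 inverts by subtracting 1, so sub: -4*(-5*x) = -40.
Step 3. [-4*(-5*x) = -40] -4 out front; divide by -4. So div: -5*x = 10.
Step 4. [-5*x = 10] -5 out front; divide by -5, so div: x = -2.

Answer: x ∈ {-2}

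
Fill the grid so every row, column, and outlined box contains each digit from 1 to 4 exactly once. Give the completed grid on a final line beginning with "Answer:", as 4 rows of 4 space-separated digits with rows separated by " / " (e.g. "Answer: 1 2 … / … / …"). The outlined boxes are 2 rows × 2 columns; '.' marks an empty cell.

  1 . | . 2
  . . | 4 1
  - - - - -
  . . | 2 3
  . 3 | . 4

Step 1. [r2c2∈{2}] r2c2's peers cover all but 2. So r2c2=2.
Step 2. [r3c2∈{1,4}] row 3 places 1 nowhere but r3c2, so r3c2=1.
Step 3. [r4c1∈{2}] nothing but 2 survives at r4c1, so r4c1=2.
Step 4. [r1c3∈{3}] r1c3's peers cover all but 3 ⇒ r1c3=3.
Step 5. [r3c1∈{4}] only 4 remains possible at r3c1 ⇒ r3c1=4.
Step 6. [r1c2∈{4}] r1c2 has the single candidate 4. So r1c2=4.
Step 7. [r2c1∈{3}] r2c1's peers cover all but 3. So r2c1=3.
Step 8. [r4c3∈{1}] r4c3 is down to just 1 ⇒ r4c3=1.

Answer: 1 4 3 2 / 3 2 4 1 / 4 1 2 3 / 2 3 1 4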